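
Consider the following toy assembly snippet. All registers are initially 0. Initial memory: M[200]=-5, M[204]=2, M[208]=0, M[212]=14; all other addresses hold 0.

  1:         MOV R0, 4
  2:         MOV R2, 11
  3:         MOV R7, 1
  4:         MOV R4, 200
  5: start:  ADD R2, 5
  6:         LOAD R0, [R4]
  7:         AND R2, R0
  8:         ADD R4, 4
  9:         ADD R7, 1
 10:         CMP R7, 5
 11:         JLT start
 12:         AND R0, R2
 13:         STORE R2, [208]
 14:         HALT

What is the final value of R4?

R0=4
R2=11
R7=1
R4=200
R2=11+5=16
R0=M[200]=-5
R2=16&(-5)=16
R4=200+4=204
R7=1+1=2
CMP R7, 5  (cmp 2,5)
JLT start: taken
R2=16+5=21
R0=M[204]=2
R2=21&2=0
R4=204+4=208
R7=2+1=3
CMP R7, 5  (cmp 3,5)
JLT start: taken
R2=0+5=5
R0=M[208]=0
R2=5&0=0
R4=208+4=212
R7=3+1=4
CMP R7, 5  (cmp 4,5)
JLT start: taken
R2=0+5=5
R0=M[212]=14
R2=5&14=4
R4=212+4=216
R7=4+1=5
CMP R7, 5  (cmp 5,5)
JLT start: not taken
R0=14&4=4
STORE R2, [208] → M[208]=4
halt.

216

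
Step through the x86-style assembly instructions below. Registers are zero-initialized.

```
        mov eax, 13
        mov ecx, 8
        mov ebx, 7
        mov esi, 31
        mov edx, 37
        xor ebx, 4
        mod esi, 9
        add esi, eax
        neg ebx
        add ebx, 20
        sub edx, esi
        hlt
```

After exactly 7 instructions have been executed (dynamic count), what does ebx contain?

after mov eax, 13: eax=13
after mov ecx, 8: ecx=8
after mov ebx, 7: ebx=7
after mov esi, 31: esi=31
after mov edx, 37: edx=37
after xor ebx, 4: ebx=7^4=3
after mod esi, 9: esi=31%9=4
After step 7: ebx = 3.

3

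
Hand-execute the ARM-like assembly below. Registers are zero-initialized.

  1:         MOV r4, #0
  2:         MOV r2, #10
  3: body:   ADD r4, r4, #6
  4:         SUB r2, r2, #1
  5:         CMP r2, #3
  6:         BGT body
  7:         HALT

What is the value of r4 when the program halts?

42

after MOV r4, #0: r4=0
after MOV r2, #10: r2=10
after ADD r4, r4, #6: r4=0+6=6
after SUB r2, r2, #1: r2=10-1=9
CMP r2, #3  (cmp 9,3)
BGT body: taken
after ADD r4, r4, #6: r4=6+6=12
after SUB r2, r2, #1: r2=9-1=8
CMP r2, #3  (cmp 8,3)
BGT body: taken
after ADD r4, r4, #6: r4=12+6=18
after SUB r2, r2, #1: r2=8-1=7
CMP r2, #3  (cmp 7,3)
BGT body: taken
after ADD r4, r4, #6: r4=18+6=24
after SUB r2, r2, #1: r2=7-1=6
CMP r2, #3  (cmp 6,3)
BGT body: taken
after ADD r4, r4, #6: r4=24+6=30
after SUB r2, r2, #1: r2=6-1=5
CMP r2, #3  (cmp 5,3)
BGT body: taken
after ADD r4, r4, #6: r4=30+6=36
after SUB r2, r2, #1: r2=5-1=4
CMP r2, #3  (cmp 4,3)
BGT body: taken
after ADD r4, r4, #6: r4=36+6=42
after SUB r2, r2, #1: r2=4-1=3
CMP r2, #3  (cmp 3,3)
BGT body: not taken
halt.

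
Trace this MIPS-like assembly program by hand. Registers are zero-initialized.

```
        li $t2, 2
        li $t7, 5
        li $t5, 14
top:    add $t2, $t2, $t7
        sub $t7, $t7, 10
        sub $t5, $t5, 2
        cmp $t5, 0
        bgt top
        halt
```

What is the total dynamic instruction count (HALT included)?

39

li $t2, 2 → $t2=2
li $t7, 5 → $t7=5
li $t5, 14 → $t5=14
add $t2, $t2, $t7 → $t2=2+5=7
sub $t7, $t7, 10 → $t7=5-10=-5
sub $t5, $t5, 2 → $t5=14-2=12
cmp $t5, 0  (cmp 12,0)
bgt top: taken
add $t2, $t2, $t7 → $t2=7+(-5)=2
sub $t7, $t7, 10 → $t7=(-5)-10=-15
sub $t5, $t5, 2 → $t5=12-2=10
cmp $t5, 0  (cmp 10,0)
bgt top: taken
add $t2, $t2, $t7 → $t2=2+(-15)=-13
sub $t7, $t7, 10 → $t7=(-15)-10=-25
sub $t5, $t5, 2 → $t5=10-2=8
cmp $t5, 0  (cmp 8,0)
bgt top: taken
add $t2, $t2, $t7 → $t2=(-13)+(-25)=-38
sub $t7, $t7, 10 → $t7=(-25)-10=-35
sub $t5, $t5, 2 → $t5=8-2=6
cmp $t5, 0  (cmp 6,0)
bgt top: taken
add $t2, $t2, $t7 → $t2=(-38)+(-35)=-73
sub $t7, $t7, 10 → $t7=(-35)-10=-45
sub $t5, $t5, 2 → $t5=6-2=4
cmp $t5, 0  (cmp 4,0)
bgt top: taken
add $t2, $t2, $t7 → $t2=(-73)+(-45)=-118
sub $t7, $t7, 10 → $t7=(-45)-10=-55
sub $t5, $t5, 2 → $t5=4-2=2
cmp $t5, 0  (cmp 2,0)
bgt top: taken
add $t2, $t2, $t7 → $t2=(-118)+(-55)=-173
sub $t7, $t7, 10 → $t7=(-55)-10=-65
sub $t5, $t5, 2 → $t5=2-2=0
cmp $t5, 0  (cmp 0,0)
bgt top: not taken
halt.
Total executed instructions: 39.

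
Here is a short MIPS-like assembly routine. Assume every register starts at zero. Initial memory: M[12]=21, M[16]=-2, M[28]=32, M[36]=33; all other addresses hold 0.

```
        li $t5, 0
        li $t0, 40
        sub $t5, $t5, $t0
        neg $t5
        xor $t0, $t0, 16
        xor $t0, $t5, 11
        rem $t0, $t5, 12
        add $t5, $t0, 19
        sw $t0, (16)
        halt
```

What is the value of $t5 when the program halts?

after li $t5, 0: $t5=0
after li $t0, 40: $t0=40
after sub $t5, $t5, $t0: $t5=0-40=-40
after neg $t5: $t5=-(-40)=40
after xor $t0, $t0, 16: $t0=40^16=56
after xor $t0, $t5, 11: $t0=40^11=35
after rem $t0, $t5, 12: $t0=40%12=4
after add $t5, $t0, 19: $t5=4+19=23
sw $t0, (16) → M[16]=4
halt.

23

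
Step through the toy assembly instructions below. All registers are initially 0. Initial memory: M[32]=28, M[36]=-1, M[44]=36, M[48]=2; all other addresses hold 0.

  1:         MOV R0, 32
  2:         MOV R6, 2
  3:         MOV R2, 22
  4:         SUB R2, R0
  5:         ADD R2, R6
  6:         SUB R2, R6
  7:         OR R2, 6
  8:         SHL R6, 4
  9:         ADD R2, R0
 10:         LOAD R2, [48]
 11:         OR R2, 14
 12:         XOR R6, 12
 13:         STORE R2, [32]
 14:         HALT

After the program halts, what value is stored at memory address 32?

MOV R0, 32 → R0=32
MOV R6, 2 → R6=2
MOV R2, 22 → R2=22
SUB R2, R0 → R2=22-32=-10
ADD R2, R6 → R2=(-10)+2=-8
SUB R2, R6 → R2=(-8)-2=-10
OR R2, 6 → R2=(-10)|6=-10
SHL R6, 4 → R6=2<<4=32
ADD R2, R0 → R2=(-10)+32=22
LOAD R2, [48] → R2=M[48]=2
OR R2, 14 → R2=2|14=14
XOR R6, 12 → R6=32^12=44
STORE R2, [32] → M[32]=14
halt.

14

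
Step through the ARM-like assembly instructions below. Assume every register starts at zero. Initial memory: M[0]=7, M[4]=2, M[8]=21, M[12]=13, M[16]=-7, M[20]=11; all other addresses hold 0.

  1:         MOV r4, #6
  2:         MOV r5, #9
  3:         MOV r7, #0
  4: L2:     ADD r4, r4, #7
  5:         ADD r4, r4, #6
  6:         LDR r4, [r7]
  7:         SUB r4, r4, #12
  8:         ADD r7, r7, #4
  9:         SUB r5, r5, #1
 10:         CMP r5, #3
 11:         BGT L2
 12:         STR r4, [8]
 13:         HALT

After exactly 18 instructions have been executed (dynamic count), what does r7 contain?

after MOV r4, #6: r4=6
after MOV r5, #9: r5=9
after MOV r7, #0: r7=0
after ADD r4, r4, #7: r4=6+7=13
after ADD r4, r4, #6: r4=13+6=19
after LDR r4, [r7]: r4=M[0]=7
after SUB r4, r4, #12: r4=7-12=-5
after ADD r7, r7, #4: r7=0+4=4
after SUB r5, r5, #1: r5=9-1=8
CMP r5, #3  (cmp 8,3)
BGT L2: taken
after ADD r4, r4, #7: r4=(-5)+7=2
after ADD r4, r4, #6: r4=2+6=8
after LDR r4, [r7]: r4=M[4]=2
after SUB r4, r4, #12: r4=2-12=-10
after ADD r7, r7, #4: r7=4+4=8
after SUB r5, r5, #1: r5=8-1=7
CMP r5, #3  (cmp 7,3)
After step 18: r7 = 8.

8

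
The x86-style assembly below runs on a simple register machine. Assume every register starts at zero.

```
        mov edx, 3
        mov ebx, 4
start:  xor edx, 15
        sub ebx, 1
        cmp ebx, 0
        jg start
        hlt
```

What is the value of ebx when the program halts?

0

edx=3
ebx=4
edx=3^15=12
ebx=4-1=3
cmp ebx, 0  (cmp 3,0)
jg start: taken
edx=12^15=3
ebx=3-1=2
cmp ebx, 0  (cmp 2,0)
jg start: taken
edx=3^15=12
ebx=2-1=1
cmp ebx, 0  (cmp 1,0)
jg start: taken
edx=12^15=3
ebx=1-1=0
cmp ebx, 0  (cmp 0,0)
jg start: not taken
halt.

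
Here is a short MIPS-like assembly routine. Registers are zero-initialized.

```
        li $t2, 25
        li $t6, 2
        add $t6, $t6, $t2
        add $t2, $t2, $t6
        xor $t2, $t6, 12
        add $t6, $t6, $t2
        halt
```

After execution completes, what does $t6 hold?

li $t2, 25 → $t2=25
li $t6, 2 → $t6=2
add $t6, $t6, $t2 → $t6=2+25=27
add $t2, $t2, $t6 → $t2=25+27=52
xor $t2, $t6, 12 → $t2=27^12=23
add $t6, $t6, $t2 → $t6=27+23=50
halt.

50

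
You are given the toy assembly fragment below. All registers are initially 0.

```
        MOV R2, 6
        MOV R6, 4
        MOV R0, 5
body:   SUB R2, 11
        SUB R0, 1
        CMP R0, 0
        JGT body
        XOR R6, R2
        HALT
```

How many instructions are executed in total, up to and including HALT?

after MOV R2, 6: R2=6
after MOV R6, 4: R6=4
after MOV R0, 5: R0=5
after SUB R2, 11: R2=6-11=-5
after SUB R0, 1: R0=5-1=4
CMP R0, 0  (cmp 4,0)
JGT body: taken
after SUB R2, 11: R2=(-5)-11=-16
after SUB R0, 1: R0=4-1=3
CMP R0, 0  (cmp 3,0)
JGT body: taken
after SUB R2, 11: R2=(-16)-11=-27
after SUB R0, 1: R0=3-1=2
CMP R0, 0  (cmp 2,0)
JGT body: taken
after SUB R2, 11: R2=(-27)-11=-38
after SUB R0, 1: R0=2-1=1
CMP R0, 0  (cmp 1,0)
JGT body: taken
after SUB R2, 11: R2=(-38)-11=-49
after SUB R0, 1: R0=1-1=0
CMP R0, 0  (cmp 0,0)
JGT body: not taken
after XOR R6, R2: R6=4^(-49)=-53
halt.
Total executed instructions: 25.

25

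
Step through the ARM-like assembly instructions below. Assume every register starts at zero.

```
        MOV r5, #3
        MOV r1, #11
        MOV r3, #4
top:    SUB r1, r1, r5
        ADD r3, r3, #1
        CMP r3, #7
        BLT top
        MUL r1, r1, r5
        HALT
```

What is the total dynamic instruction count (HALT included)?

after MOV r5, #3: r5=3
after MOV r1, #11: r1=11
after MOV r3, #4: r3=4
after SUB r1, r1, r5: r1=11-3=8
after ADD r3, r3, #1: r3=4+1=5
CMP r3, #7  (cmp 5,7)
BLT top: taken
after SUB r1, r1, r5: r1=8-3=5
after ADD r3, r3, #1: r3=5+1=6
CMP r3, #7  (cmp 6,7)
BLT top: taken
after SUB r1, r1, r5: r1=5-3=2
after ADD r3, r3, #1: r3=6+1=7
CMP r3, #7  (cmp 7,7)
BLT top: not taken
after MUL r1, r1, r5: r1=2*3=6
halt.
Total executed instructions: 17.

17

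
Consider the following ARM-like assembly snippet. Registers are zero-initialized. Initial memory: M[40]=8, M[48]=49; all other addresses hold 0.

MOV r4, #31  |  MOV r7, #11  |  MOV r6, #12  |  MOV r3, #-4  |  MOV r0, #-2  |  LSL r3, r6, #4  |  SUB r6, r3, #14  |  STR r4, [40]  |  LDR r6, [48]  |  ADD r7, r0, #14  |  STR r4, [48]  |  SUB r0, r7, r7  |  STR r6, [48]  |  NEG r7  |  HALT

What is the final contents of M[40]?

r4=31
r7=11
r6=12
r3=-4
r0=-2
r3=12<<4=192
r6=192-14=178
STR r4, [40] → M[40]=31
r6=M[48]=49
r7=(-2)+14=12
STR r4, [48] → M[48]=31
r0=12-12=0
STR r6, [48] → M[48]=49
r7=-(12)=-12
halt.

31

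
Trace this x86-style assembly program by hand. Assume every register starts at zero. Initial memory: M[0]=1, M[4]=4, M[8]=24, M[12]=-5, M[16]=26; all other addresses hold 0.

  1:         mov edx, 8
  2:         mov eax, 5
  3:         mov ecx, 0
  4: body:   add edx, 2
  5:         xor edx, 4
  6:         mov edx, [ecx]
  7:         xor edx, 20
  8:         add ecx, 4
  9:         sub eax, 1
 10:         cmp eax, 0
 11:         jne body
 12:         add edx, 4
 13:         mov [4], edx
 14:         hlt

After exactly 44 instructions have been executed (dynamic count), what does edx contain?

18

mov edx, 8 → edx=8
mov eax, 5 → eax=5
mov ecx, 0 → ecx=0
add edx, 2 → edx=8+2=10
xor edx, 4 → edx=10^4=14
mov edx, [ecx] → edx=M[0]=1
xor edx, 20 → edx=1^20=21
add ecx, 4 → ecx=0+4=4
sub eax, 1 → eax=5-1=4
cmp eax, 0  (cmp 4,0)
jne body: taken
add edx, 2 → edx=21+2=23
xor edx, 4 → edx=23^4=19
mov edx, [ecx] → edx=M[4]=4
xor edx, 20 → edx=4^20=16
add ecx, 4 → ecx=4+4=8
sub eax, 1 → eax=4-1=3
cmp eax, 0  (cmp 3,0)
jne body: taken
add edx, 2 → edx=16+2=18
xor edx, 4 → edx=18^4=22
mov edx, [ecx] → edx=M[8]=24
xor edx, 20 → edx=24^20=12
add ecx, 4 → ecx=8+4=12
sub eax, 1 → eax=3-1=2
cmp eax, 0  (cmp 2,0)
jne body: taken
add edx, 2 → edx=12+2=14
xor edx, 4 → edx=14^4=10
mov edx, [ecx] → edx=M[12]=-5
xor edx, 20 → edx=(-5)^20=-17
add ecx, 4 → ecx=12+4=16
sub eax, 1 → eax=2-1=1
cmp eax, 0  (cmp 1,0)
jne body: taken
add edx, 2 → edx=(-17)+2=-15
xor edx, 4 → edx=(-15)^4=-11
mov edx, [ecx] → edx=M[16]=26
xor edx, 20 → edx=26^20=14
add ecx, 4 → ecx=16+4=20
sub eax, 1 → eax=1-1=0
cmp eax, 0  (cmp 0,0)
jne body: not taken
add edx, 4 → edx=14+4=18
After step 44: edx = 18.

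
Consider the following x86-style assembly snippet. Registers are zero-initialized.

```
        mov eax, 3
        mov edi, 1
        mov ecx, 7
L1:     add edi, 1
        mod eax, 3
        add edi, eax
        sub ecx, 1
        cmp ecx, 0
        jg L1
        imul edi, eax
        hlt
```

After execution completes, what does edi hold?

0

after mov eax, 3: eax=3
after mov edi, 1: edi=1
after mov ecx, 7: ecx=7
after add edi, 1: edi=1+1=2
after mod eax, 3: eax=3%3=0
after add edi, eax: edi=2+0=2
after sub ecx, 1: ecx=7-1=6
cmp ecx, 0  (cmp 6,0)
jg L1: taken
after add edi, 1: edi=2+1=3
after mod eax, 3: eax=0%3=0
after add edi, eax: edi=3+0=3
after sub ecx, 1: ecx=6-1=5
cmp ecx, 0  (cmp 5,0)
jg L1: taken
after add edi, 1: edi=3+1=4
after mod eax, 3: eax=0%3=0
after add edi, eax: edi=4+0=4
after sub ecx, 1: ecx=5-1=4
cmp ecx, 0  (cmp 4,0)
jg L1: taken
after add edi, 1: edi=4+1=5
after mod eax, 3: eax=0%3=0
after add edi, eax: edi=5+0=5
after sub ecx, 1: ecx=4-1=3
cmp ecx, 0  (cmp 3,0)
jg L1: taken
after add edi, 1: edi=5+1=6
after mod eax, 3: eax=0%3=0
after add edi, eax: edi=6+0=6
after sub ecx, 1: ecx=3-1=2
cmp ecx, 0  (cmp 2,0)
jg L1: taken
after add edi, 1: edi=6+1=7
after mod eax, 3: eax=0%3=0
after add edi, eax: edi=7+0=7
after sub ecx, 1: ecx=2-1=1
cmp ecx, 0  (cmp 1,0)
jg L1: taken
after add edi, 1: edi=7+1=8
after mod eax, 3: eax=0%3=0
after add edi, eax: edi=8+0=8
after sub ecx, 1: ecx=1-1=0
cmp ecx, 0  (cmp 0,0)
jg L1: not taken
after imul edi, eax: edi=8*0=0
halt.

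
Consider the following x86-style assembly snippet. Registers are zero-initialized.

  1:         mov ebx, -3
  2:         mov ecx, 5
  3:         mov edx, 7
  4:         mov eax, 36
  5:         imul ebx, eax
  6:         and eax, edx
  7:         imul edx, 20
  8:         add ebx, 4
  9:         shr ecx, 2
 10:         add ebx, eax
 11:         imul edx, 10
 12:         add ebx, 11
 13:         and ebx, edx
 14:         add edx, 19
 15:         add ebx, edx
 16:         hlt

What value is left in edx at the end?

mov ebx, -3 → ebx=-3
mov ecx, 5 → ecx=5
mov edx, 7 → edx=7
mov eax, 36 → eax=36
imul ebx, eax → ebx=(-3)*36=-108
and eax, edx → eax=36&7=4
imul edx, 20 → edx=7*20=140
add ebx, 4 → ebx=(-108)+4=-104
shr ecx, 2 → ecx=5>>2=1
add ebx, eax → ebx=(-104)+4=-100
imul edx, 10 → edx=140*10=1400
add ebx, 11 → ebx=(-100)+11=-89
and ebx, edx → ebx=(-89)&1400=1312
add edx, 19 → edx=1400+19=1419
add ebx, edx → ebx=1312+1419=2731
halt.

1419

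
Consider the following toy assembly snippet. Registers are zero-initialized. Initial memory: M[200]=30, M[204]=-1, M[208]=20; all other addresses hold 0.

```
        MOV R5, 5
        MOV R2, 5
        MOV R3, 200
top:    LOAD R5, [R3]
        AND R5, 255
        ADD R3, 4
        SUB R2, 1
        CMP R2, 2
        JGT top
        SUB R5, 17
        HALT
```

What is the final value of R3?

212

after MOV R5, 5: R5=5
after MOV R2, 5: R2=5
after MOV R3, 200: R3=200
after LOAD R5, [R3]: R5=M[200]=30
after AND R5, 255: R5=30&255=30
after ADD R3, 4: R3=200+4=204
after SUB R2, 1: R2=5-1=4
CMP R2, 2  (cmp 4,2)
JGT top: taken
after LOAD R5, [R3]: R5=M[204]=-1
after AND R5, 255: R5=(-1)&255=255
after ADD R3, 4: R3=204+4=208
after SUB R2, 1: R2=4-1=3
CMP R2, 2  (cmp 3,2)
JGT top: taken
after LOAD R5, [R3]: R5=M[208]=20
after AND R5, 255: R5=20&255=20
after ADD R3, 4: R3=208+4=212
after SUB R2, 1: R2=3-1=2
CMP R2, 2  (cmp 2,2)
JGT top: not taken
after SUB R5, 17: R5=20-17=3
halt.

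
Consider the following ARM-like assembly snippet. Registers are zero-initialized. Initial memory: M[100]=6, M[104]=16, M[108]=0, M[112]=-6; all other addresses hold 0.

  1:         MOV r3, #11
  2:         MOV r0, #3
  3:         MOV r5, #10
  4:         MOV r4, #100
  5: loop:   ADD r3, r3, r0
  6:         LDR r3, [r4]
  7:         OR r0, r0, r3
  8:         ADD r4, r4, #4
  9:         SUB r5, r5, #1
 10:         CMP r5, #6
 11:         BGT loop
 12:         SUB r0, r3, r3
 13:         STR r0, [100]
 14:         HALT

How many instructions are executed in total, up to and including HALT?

35

r3=11
r0=3
r5=10
r4=100
r3=11+3=14
r3=M[100]=6
r0=3|6=7
r4=100+4=104
r5=10-1=9
CMP r5, #6  (cmp 9,6)
BGT loop: taken
r3=6+7=13
r3=M[104]=16
r0=7|16=23
r4=104+4=108
r5=9-1=8
CMP r5, #6  (cmp 8,6)
BGT loop: taken
r3=16+23=39
r3=M[108]=0
r0=23|0=23
r4=108+4=112
r5=8-1=7
CMP r5, #6  (cmp 7,6)
BGT loop: taken
r3=0+23=23
r3=M[112]=-6
r0=23|(-6)=-1
r4=112+4=116
r5=7-1=6
CMP r5, #6  (cmp 6,6)
BGT loop: not taken
r0=(-6)-(-6)=0
STR r0, [100] → M[100]=0
halt.
Total executed instructions: 35.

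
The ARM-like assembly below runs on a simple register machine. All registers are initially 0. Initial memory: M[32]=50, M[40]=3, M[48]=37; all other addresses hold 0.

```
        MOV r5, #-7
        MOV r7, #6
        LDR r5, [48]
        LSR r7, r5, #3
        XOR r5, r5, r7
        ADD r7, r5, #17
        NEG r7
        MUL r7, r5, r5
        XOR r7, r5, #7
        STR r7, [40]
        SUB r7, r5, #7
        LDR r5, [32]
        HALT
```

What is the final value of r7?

26

r5=-7
r7=6
r5=M[48]=37
r7=37>>3=4
r5=37^4=33
r7=33+17=50
r7=-(50)=-50
r7=33*33=1089
r7=33^7=38
STR r7, [40] → M[40]=38
r7=33-7=26
r5=M[32]=50
halt.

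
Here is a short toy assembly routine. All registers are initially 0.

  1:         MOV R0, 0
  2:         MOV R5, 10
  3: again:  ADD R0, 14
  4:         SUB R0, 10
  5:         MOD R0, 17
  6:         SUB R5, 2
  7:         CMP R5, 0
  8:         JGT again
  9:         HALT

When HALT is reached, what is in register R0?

3

R0=0
R5=10
R0=0+14=14
R0=14-10=4
R0=4%17=4
R5=10-2=8
CMP R5, 0  (cmp 8,0)
JGT again: taken
R0=4+14=18
R0=18-10=8
R0=8%17=8
R5=8-2=6
CMP R5, 0  (cmp 6,0)
JGT again: taken
R0=8+14=22
R0=22-10=12
R0=12%17=12
R5=6-2=4
CMP R5, 0  (cmp 4,0)
JGT again: taken
R0=12+14=26
R0=26-10=16
R0=16%17=16
R5=4-2=2
CMP R5, 0  (cmp 2,0)
JGT again: taken
R0=16+14=30
R0=30-10=20
R0=20%17=3
R5=2-2=0
CMP R5, 0  (cmp 0,0)
JGT again: not taken
halt.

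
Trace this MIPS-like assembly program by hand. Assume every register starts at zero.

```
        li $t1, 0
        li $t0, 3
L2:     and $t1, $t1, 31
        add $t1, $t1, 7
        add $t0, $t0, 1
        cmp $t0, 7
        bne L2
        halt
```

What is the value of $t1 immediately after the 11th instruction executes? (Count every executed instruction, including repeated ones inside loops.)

after li $t1, 0: $t1=0
after li $t0, 3: $t0=3
after and $t1, $t1, 31: $t1=0&31=0
after add $t1, $t1, 7: $t1=0+7=7
after add $t0, $t0, 1: $t0=3+1=4
cmp $t0, 7  (cmp 4,7)
bne L2: taken
after and $t1, $t1, 31: $t1=7&31=7
after add $t1, $t1, 7: $t1=7+7=14
after add $t0, $t0, 1: $t0=4+1=5
cmp $t0, 7  (cmp 5,7)
After step 11: $t1 = 14.

14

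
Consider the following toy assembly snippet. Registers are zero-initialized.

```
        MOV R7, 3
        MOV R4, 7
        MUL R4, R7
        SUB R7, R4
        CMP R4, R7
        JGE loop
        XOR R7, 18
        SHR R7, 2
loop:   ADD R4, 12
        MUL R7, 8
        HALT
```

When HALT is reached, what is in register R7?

-144

R7=3
R4=7
R4=7*3=21
R7=3-21=-18
CMP R4, R7  (cmp 21,-18)
JGE loop: taken
R4=21+12=33
R7=(-18)*8=-144
halt.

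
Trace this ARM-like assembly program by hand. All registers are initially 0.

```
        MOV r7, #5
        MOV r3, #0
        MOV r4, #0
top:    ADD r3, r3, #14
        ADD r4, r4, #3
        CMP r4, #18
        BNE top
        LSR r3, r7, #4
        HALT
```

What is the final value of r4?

18

MOV r7, #5 → r7=5
MOV r3, #0 → r3=0
MOV r4, #0 → r4=0
ADD r3, r3, #14 → r3=0+14=14
ADD r4, r4, #3 → r4=0+3=3
CMP r4, #18  (cmp 3,18)
BNE top: taken
ADD r3, r3, #14 → r3=14+14=28
ADD r4, r4, #3 → r4=3+3=6
CMP r4, #18  (cmp 6,18)
BNE top: taken
ADD r3, r3, #14 → r3=28+14=42
ADD r4, r4, #3 → r4=6+3=9
CMP r4, #18  (cmp 9,18)
BNE top: taken
ADD r3, r3, #14 → r3=42+14=56
ADD r4, r4, #3 → r4=9+3=12
CMP r4, #18  (cmp 12,18)
BNE top: taken
ADD r3, r3, #14 → r3=56+14=70
ADD r4, r4, #3 → r4=12+3=15
CMP r4, #18  (cmp 15,18)
BNE top: taken
ADD r3, r3, #14 → r3=70+14=84
ADD r4, r4, #3 → r4=15+3=18
CMP r4, #18  (cmp 18,18)
BNE top: not taken
LSR r3, r7, #4 → r3=5>>4=0
halt.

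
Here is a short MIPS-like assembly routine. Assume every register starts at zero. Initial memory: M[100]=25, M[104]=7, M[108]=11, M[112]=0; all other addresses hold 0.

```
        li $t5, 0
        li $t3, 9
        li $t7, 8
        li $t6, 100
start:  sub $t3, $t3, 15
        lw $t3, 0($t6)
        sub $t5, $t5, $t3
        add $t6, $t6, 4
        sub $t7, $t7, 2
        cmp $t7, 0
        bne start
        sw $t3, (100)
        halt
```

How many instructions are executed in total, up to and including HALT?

34

li $t5, 0 → $t5=0
li $t3, 9 → $t3=9
li $t7, 8 → $t7=8
li $t6, 100 → $t6=100
sub $t3, $t3, 15 → $t3=9-15=-6
lw $t3, 0($t6) → $t3=M[100]=25
sub $t5, $t5, $t3 → $t5=0-25=-25
add $t6, $t6, 4 → $t6=100+4=104
sub $t7, $t7, 2 → $t7=8-2=6
cmp $t7, 0  (cmp 6,0)
bne start: taken
sub $t3, $t3, 15 → $t3=25-15=10
lw $t3, 0($t6) → $t3=M[104]=7
sub $t5, $t5, $t3 → $t5=(-25)-7=-32
add $t6, $t6, 4 → $t6=104+4=108
sub $t7, $t7, 2 → $t7=6-2=4
cmp $t7, 0  (cmp 4,0)
bne start: taken
sub $t3, $t3, 15 → $t3=7-15=-8
lw $t3, 0($t6) → $t3=M[108]=11
sub $t5, $t5, $t3 → $t5=(-32)-11=-43
add $t6, $t6, 4 → $t6=108+4=112
sub $t7, $t7, 2 → $t7=4-2=2
cmp $t7, 0  (cmp 2,0)
bne start: taken
sub $t3, $t3, 15 → $t3=11-15=-4
lw $t3, 0($t6) → $t3=M[112]=0
sub $t5, $t5, $t3 → $t5=(-43)-0=-43
add $t6, $t6, 4 → $t6=112+4=116
sub $t7, $t7, 2 → $t7=2-2=0
cmp $t7, 0  (cmp 0,0)
bne start: not taken
sw $t3, (100) → M[100]=0
halt.
Total executed instructions: 34.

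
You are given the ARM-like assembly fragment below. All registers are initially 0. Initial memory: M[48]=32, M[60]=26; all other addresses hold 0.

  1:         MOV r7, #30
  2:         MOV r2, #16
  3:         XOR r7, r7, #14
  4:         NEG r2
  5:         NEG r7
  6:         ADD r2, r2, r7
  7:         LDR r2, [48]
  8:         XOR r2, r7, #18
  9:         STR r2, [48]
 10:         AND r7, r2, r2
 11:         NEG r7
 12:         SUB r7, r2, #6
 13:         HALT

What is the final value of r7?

r7=30
r2=16
r7=30^14=16
r2=-(16)=-16
r7=-(16)=-16
r2=(-16)+(-16)=-32
r2=M[48]=32
r2=(-16)^18=-30
STR r2, [48] → M[48]=-30
r7=(-30)&(-30)=-30
r7=-(-30)=30
r7=(-30)-6=-36
halt.

-36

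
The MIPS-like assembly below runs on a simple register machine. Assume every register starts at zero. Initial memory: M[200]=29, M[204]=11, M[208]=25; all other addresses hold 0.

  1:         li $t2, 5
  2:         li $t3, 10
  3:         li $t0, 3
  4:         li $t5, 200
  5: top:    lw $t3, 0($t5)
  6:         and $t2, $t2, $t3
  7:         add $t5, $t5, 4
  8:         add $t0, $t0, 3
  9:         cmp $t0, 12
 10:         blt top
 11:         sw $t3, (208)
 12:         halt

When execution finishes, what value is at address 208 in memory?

$t2=5
$t3=10
$t0=3
$t5=200
$t3=M[200]=29
$t2=5&29=5
$t5=200+4=204
$t0=3+3=6
cmp $t0, 12  (cmp 6,12)
blt top: taken
$t3=M[204]=11
$t2=5&11=1
$t5=204+4=208
$t0=6+3=9
cmp $t0, 12  (cmp 9,12)
blt top: taken
$t3=M[208]=25
$t2=1&25=1
$t5=208+4=212
$t0=9+3=12
cmp $t0, 12  (cmp 12,12)
blt top: not taken
sw $t3, (208) → M[208]=25
halt.

25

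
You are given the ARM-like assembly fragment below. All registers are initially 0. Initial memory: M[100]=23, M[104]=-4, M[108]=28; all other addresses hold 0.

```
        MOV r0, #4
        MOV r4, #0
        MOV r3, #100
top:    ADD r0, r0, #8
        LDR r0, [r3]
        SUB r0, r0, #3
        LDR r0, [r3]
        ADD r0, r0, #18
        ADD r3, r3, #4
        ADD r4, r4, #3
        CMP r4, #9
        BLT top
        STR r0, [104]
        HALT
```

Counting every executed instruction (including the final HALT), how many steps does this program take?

r0=4
r4=0
r3=100
r0=4+8=12
r0=M[100]=23
r0=23-3=20
r0=M[100]=23
r0=23+18=41
r3=100+4=104
r4=0+3=3
CMP r4, #9  (cmp 3,9)
BLT top: taken
r0=41+8=49
r0=M[104]=-4
r0=(-4)-3=-7
r0=M[104]=-4
r0=(-4)+18=14
r3=104+4=108
r4=3+3=6
CMP r4, #9  (cmp 6,9)
BLT top: taken
r0=14+8=22
r0=M[108]=28
r0=28-3=25
r0=M[108]=28
r0=28+18=46
r3=108+4=112
r4=6+3=9
CMP r4, #9  (cmp 9,9)
BLT top: not taken
STR r0, [104] → M[104]=46
halt.
Total executed instructions: 32.

32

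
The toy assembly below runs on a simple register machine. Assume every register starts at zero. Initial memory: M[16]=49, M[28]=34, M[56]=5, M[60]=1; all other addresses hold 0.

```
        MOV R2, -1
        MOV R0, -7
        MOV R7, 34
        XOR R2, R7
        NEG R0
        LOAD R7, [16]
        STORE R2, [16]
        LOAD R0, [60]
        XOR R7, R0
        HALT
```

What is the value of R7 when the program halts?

48

after MOV R2, -1: R2=-1
after MOV R0, -7: R0=-7
after MOV R7, 34: R7=34
after XOR R2, R7: R2=(-1)^34=-35
after NEG R0: R0=-(-7)=7
after LOAD R7, [16]: R7=M[16]=49
STORE R2, [16] → M[16]=-35
after LOAD R0, [60]: R0=M[60]=1
after XOR R7, R0: R7=49^1=48
halt.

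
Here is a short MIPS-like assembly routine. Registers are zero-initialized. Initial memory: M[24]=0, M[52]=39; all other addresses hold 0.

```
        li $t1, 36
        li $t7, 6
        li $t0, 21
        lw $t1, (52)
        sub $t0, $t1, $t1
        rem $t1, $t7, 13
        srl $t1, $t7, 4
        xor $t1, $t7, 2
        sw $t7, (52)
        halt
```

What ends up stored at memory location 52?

after li $t1, 36: $t1=36
after li $t7, 6: $t7=6
after li $t0, 21: $t0=21
after lw $t1, (52): $t1=M[52]=39
after sub $t0, $t1, $t1: $t0=39-39=0
after rem $t1, $t7, 13: $t1=6%13=6
after srl $t1, $t7, 4: $t1=6>>4=0
after xor $t1, $t7, 2: $t1=6^2=4
sw $t7, (52) → M[52]=6
halt.

6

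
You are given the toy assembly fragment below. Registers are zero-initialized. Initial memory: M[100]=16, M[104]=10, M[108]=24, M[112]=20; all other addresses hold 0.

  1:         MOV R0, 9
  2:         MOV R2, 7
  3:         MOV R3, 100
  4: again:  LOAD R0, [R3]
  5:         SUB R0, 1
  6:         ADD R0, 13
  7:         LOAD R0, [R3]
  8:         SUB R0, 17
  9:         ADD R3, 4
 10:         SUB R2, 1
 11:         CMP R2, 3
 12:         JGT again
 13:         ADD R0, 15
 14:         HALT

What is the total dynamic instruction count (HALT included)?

MOV R0, 9 → R0=9
MOV R2, 7 → R2=7
MOV R3, 100 → R3=100
LOAD R0, [R3] → R0=M[100]=16
SUB R0, 1 → R0=16-1=15
ADD R0, 13 → R0=15+13=28
LOAD R0, [R3] → R0=M[100]=16
SUB R0, 17 → R0=16-17=-1
ADD R3, 4 → R3=100+4=104
SUB R2, 1 → R2=7-1=6
CMP R2, 3  (cmp 6,3)
JGT again: taken
LOAD R0, [R3] → R0=M[104]=10
SUB R0, 1 → R0=10-1=9
ADD R0, 13 → R0=9+13=22
LOAD R0, [R3] → R0=M[104]=10
SUB R0, 17 → R0=10-17=-7
ADD R3, 4 → R3=104+4=108
SUB R2, 1 → R2=6-1=5
CMP R2, 3  (cmp 5,3)
JGT again: taken
LOAD R0, [R3] → R0=M[108]=24
SUB R0, 1 → R0=24-1=23
ADD R0, 13 → R0=23+13=36
LOAD R0, [R3] → R0=M[108]=24
SUB R0, 17 → R0=24-17=7
ADD R3, 4 → R3=108+4=112
SUB R2, 1 → R2=5-1=4
CMP R2, 3  (cmp 4,3)
JGT again: taken
LOAD R0, [R3] → R0=M[112]=20
SUB R0, 1 → R0=20-1=19
ADD R0, 13 → R0=19+13=32
LOAD R0, [R3] → R0=M[112]=20
SUB R0, 17 → R0=20-17=3
ADD R3, 4 → R3=112+4=116
SUB R2, 1 → R2=4-1=3
CMP R2, 3  (cmp 3,3)
JGT again: not taken
ADD R0, 15 → R0=3+15=18
halt.
Total executed instructions: 41.

41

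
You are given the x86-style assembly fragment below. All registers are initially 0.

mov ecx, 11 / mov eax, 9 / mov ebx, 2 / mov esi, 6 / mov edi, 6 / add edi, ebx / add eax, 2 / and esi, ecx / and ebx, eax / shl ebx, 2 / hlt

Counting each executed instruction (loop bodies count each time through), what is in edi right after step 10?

8

mov ecx, 11 → ecx=11
mov eax, 9 → eax=9
mov ebx, 2 → ebx=2
mov esi, 6 → esi=6
mov edi, 6 → edi=6
add edi, ebx → edi=6+2=8
add eax, 2 → eax=9+2=11
and esi, ecx → esi=6&11=2
and ebx, eax → ebx=2&11=2
shl ebx, 2 → ebx=2<<2=8
After step 10: edi = 8.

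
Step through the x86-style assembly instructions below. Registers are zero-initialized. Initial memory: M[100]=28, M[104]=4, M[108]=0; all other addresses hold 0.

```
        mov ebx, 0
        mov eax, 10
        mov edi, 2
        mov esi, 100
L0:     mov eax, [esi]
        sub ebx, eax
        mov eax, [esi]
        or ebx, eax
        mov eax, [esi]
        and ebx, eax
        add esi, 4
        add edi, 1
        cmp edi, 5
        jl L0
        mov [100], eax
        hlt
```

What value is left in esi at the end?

112

after mov ebx, 0: ebx=0
after mov eax, 10: eax=10
after mov edi, 2: edi=2
after mov esi, 100: esi=100
after mov eax, [esi]: eax=M[100]=28
after sub ebx, eax: ebx=0-28=-28
after mov eax, [esi]: eax=M[100]=28
after or ebx, eax: ebx=(-28)|28=-4
after mov eax, [esi]: eax=M[100]=28
after and ebx, eax: ebx=(-4)&28=28
after add esi, 4: esi=100+4=104
after add edi, 1: edi=2+1=3
cmp edi, 5  (cmp 3,5)
jl L0: taken
after mov eax, [esi]: eax=M[104]=4
after sub ebx, eax: ebx=28-4=24
after mov eax, [esi]: eax=M[104]=4
after or ebx, eax: ebx=24|4=28
after mov eax, [esi]: eax=M[104]=4
after and ebx, eax: ebx=28&4=4
after add esi, 4: esi=104+4=108
after add edi, 1: edi=3+1=4
cmp edi, 5  (cmp 4,5)
jl L0: taken
after mov eax, [esi]: eax=M[108]=0
after sub ebx, eax: ebx=4-0=4
after mov eax, [esi]: eax=M[108]=0
after or ebx, eax: ebx=4|0=4
after mov eax, [esi]: eax=M[108]=0
after and ebx, eax: ebx=4&0=0
after add esi, 4: esi=108+4=112
after add edi, 1: edi=4+1=5
cmp edi, 5  (cmp 5,5)
jl L0: not taken
mov [100], eax → M[100]=0
halt.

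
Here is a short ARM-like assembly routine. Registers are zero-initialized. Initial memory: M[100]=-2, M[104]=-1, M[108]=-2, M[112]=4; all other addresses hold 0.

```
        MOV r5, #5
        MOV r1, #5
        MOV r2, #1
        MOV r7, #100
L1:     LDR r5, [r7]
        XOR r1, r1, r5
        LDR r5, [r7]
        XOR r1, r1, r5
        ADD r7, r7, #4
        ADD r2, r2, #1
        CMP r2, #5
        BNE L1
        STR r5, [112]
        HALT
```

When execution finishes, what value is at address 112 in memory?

4

r5=5
r1=5
r2=1
r7=100
r5=M[100]=-2
r1=5^(-2)=-5
r5=M[100]=-2
r1=(-5)^(-2)=5
r7=100+4=104
r2=1+1=2
CMP r2, #5  (cmp 2,5)
BNE L1: taken
r5=M[104]=-1
r1=5^(-1)=-6
r5=M[104]=-1
r1=(-6)^(-1)=5
r7=104+4=108
r2=2+1=3
CMP r2, #5  (cmp 3,5)
BNE L1: taken
r5=M[108]=-2
r1=5^(-2)=-5
r5=M[108]=-2
r1=(-5)^(-2)=5
r7=108+4=112
r2=3+1=4
CMP r2, #5  (cmp 4,5)
BNE L1: taken
r5=M[112]=4
r1=5^4=1
r5=M[112]=4
r1=1^4=5
r7=112+4=116
r2=4+1=5
CMP r2, #5  (cmp 5,5)
BNE L1: not taken
STR r5, [112] → M[112]=4
halt.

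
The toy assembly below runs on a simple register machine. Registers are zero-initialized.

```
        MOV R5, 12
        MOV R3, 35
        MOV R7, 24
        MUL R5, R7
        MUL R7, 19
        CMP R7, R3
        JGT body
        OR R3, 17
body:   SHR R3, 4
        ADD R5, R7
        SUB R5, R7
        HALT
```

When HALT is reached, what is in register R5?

288

R5=12
R3=35
R7=24
R5=12*24=288
R7=24*19=456
CMP R7, R3  (cmp 456,35)
JGT body: taken
R3=35>>4=2
R5=288+456=744
R5=744-456=288
halt.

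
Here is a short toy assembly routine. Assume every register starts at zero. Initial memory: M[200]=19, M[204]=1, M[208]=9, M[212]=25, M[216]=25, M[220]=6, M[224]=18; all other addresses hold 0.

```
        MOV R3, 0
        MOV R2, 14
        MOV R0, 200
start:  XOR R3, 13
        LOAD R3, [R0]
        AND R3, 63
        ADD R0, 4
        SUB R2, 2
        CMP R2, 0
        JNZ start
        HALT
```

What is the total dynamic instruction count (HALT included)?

53

after MOV R3, 0: R3=0
after MOV R2, 14: R2=14
after MOV R0, 200: R0=200
after XOR R3, 13: R3=0^13=13
after LOAD R3, [R0]: R3=M[200]=19
after AND R3, 63: R3=19&63=19
after ADD R0, 4: R0=200+4=204
after SUB R2, 2: R2=14-2=12
CMP R2, 0  (cmp 12,0)
JNZ start: taken
after XOR R3, 13: R3=19^13=30
after LOAD R3, [R0]: R3=M[204]=1
after AND R3, 63: R3=1&63=1
after ADD R0, 4: R0=204+4=208
after SUB R2, 2: R2=12-2=10
CMP R2, 0  (cmp 10,0)
JNZ start: taken
after XOR R3, 13: R3=1^13=12
after LOAD R3, [R0]: R3=M[208]=9
after AND R3, 63: R3=9&63=9
after ADD R0, 4: R0=208+4=212
after SUB R2, 2: R2=10-2=8
CMP R2, 0  (cmp 8,0)
JNZ start: taken
after XOR R3, 13: R3=9^13=4
after LOAD R3, [R0]: R3=M[212]=25
after AND R3, 63: R3=25&63=25
after ADD R0, 4: R0=212+4=216
after SUB R2, 2: R2=8-2=6
CMP R2, 0  (cmp 6,0)
JNZ start: taken
after XOR R3, 13: R3=25^13=20
after LOAD R3, [R0]: R3=M[216]=25
after AND R3, 63: R3=25&63=25
after ADD R0, 4: R0=216+4=220
after SUB R2, 2: R2=6-2=4
CMP R2, 0  (cmp 4,0)
JNZ start: taken
after XOR R3, 13: R3=25^13=20
after LOAD R3, [R0]: R3=M[220]=6
after AND R3, 63: R3=6&63=6
after ADD R0, 4: R0=220+4=224
after SUB R2, 2: R2=4-2=2
CMP R2, 0  (cmp 2,0)
JNZ start: taken
after XOR R3, 13: R3=6^13=11
after LOAD R3, [R0]: R3=M[224]=18
after AND R3, 63: R3=18&63=18
after ADD R0, 4: R0=224+4=228
after SUB R2, 2: R2=2-2=0
CMP R2, 0  (cmp 0,0)
JNZ start: not taken
halt.
Total executed instructions: 53.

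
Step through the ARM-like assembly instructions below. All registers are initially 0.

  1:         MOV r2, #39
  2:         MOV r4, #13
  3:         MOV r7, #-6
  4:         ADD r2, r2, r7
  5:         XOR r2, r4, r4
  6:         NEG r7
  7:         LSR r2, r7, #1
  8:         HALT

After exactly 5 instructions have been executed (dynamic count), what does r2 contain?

0

MOV r2, #39 → r2=39
MOV r4, #13 → r4=13
MOV r7, #-6 → r7=-6
ADD r2, r2, r7 → r2=39+(-6)=33
XOR r2, r4, r4 → r2=13^13=0
After step 5: r2 = 0.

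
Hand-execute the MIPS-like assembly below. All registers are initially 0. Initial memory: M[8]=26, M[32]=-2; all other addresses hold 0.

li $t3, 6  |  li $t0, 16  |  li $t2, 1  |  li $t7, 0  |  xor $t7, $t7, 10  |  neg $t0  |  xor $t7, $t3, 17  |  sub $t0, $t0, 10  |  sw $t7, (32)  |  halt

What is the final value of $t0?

-26

li $t3, 6 → $t3=6
li $t0, 16 → $t0=16
li $t2, 1 → $t2=1
li $t7, 0 → $t7=0
xor $t7, $t7, 10 → $t7=0^10=10
neg $t0 → $t0=-(16)=-16
xor $t7, $t3, 17 → $t7=6^17=23
sub $t0, $t0, 10 → $t0=(-16)-10=-26
sw $t7, (32) → M[32]=23
halt.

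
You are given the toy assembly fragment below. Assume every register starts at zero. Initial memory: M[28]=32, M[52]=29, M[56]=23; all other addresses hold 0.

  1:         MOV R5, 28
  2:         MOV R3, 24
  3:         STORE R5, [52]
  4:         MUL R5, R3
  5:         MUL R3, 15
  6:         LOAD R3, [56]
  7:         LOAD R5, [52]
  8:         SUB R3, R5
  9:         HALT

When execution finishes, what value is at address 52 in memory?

28

MOV R5, 28 → R5=28
MOV R3, 24 → R3=24
STORE R5, [52] → M[52]=28
MUL R5, R3 → R5=28*24=672
MUL R3, 15 → R3=24*15=360
LOAD R3, [56] → R3=M[56]=23
LOAD R5, [52] → R5=M[52]=28
SUB R3, R5 → R3=23-28=-5
halt.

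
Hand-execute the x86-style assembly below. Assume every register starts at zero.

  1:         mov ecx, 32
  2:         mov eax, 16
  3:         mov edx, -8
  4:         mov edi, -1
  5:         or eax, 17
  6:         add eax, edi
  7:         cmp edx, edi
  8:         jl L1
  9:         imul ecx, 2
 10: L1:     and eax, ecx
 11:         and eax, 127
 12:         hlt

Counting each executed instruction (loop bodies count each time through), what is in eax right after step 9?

ecx=32
eax=16
edx=-8
edi=-1
eax=16|17=17
eax=17+(-1)=16
cmp edx, edi  (cmp -8,-1)
jl L1: taken
eax=16&32=0
After step 9: eax = 0.

0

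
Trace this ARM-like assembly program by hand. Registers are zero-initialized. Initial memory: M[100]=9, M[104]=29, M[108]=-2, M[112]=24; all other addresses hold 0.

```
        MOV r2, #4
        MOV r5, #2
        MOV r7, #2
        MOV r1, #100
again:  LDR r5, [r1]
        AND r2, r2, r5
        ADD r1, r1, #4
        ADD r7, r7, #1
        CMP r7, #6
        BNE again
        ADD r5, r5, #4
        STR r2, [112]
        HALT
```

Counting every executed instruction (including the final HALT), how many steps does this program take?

r2=4
r5=2
r7=2
r1=100
r5=M[100]=9
r2=4&9=0
r1=100+4=104
r7=2+1=3
CMP r7, #6  (cmp 3,6)
BNE again: taken
r5=M[104]=29
r2=0&29=0
r1=104+4=108
r7=3+1=4
CMP r7, #6  (cmp 4,6)
BNE again: taken
r5=M[108]=-2
r2=0&(-2)=0
r1=108+4=112
r7=4+1=5
CMP r7, #6  (cmp 5,6)
BNE again: taken
r5=M[112]=24
r2=0&24=0
r1=112+4=116
r7=5+1=6
CMP r7, #6  (cmp 6,6)
BNE again: not taken
r5=24+4=28
STR r2, [112] → M[112]=0
halt.
Total executed instructions: 31.

31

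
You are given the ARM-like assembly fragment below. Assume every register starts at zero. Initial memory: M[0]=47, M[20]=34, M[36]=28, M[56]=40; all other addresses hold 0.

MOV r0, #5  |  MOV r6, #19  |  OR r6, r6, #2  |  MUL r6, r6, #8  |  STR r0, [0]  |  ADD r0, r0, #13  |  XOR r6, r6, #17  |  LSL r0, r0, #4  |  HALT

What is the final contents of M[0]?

5

MOV r0, #5 → r0=5
MOV r6, #19 → r6=19
OR r6, r6, #2 → r6=19|2=19
MUL r6, r6, #8 → r6=19*8=152
STR r0, [0] → M[0]=5
ADD r0, r0, #13 → r0=5+13=18
XOR r6, r6, #17 → r6=152^17=137
LSL r0, r0, #4 → r0=18<<4=288
halt.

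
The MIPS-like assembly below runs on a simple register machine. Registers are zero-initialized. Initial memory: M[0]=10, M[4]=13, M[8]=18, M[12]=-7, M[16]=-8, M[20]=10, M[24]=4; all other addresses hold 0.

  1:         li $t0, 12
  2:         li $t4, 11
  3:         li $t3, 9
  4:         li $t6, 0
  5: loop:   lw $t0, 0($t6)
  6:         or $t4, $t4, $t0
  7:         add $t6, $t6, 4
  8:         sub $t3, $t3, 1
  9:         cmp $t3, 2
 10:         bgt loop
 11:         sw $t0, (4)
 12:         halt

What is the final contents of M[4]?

after li $t0, 12: $t0=12
after li $t4, 11: $t4=11
after li $t3, 9: $t3=9
after li $t6, 0: $t6=0
after lw $t0, 0($t6): $t0=M[0]=10
after or $t4, $t4, $t0: $t4=11|10=11
after add $t6, $t6, 4: $t6=0+4=4
after sub $t3, $t3, 1: $t3=9-1=8
cmp $t3, 2  (cmp 8,2)
bgt loop: taken
after lw $t0, 0($t6): $t0=M[4]=13
after or $t4, $t4, $t0: $t4=11|13=15
after add $t6, $t6, 4: $t6=4+4=8
after sub $t3, $t3, 1: $t3=8-1=7
cmp $t3, 2  (cmp 7,2)
bgt loop: taken
after lw $t0, 0($t6): $t0=M[8]=18
after or $t4, $t4, $t0: $t4=15|18=31
after add $t6, $t6, 4: $t6=8+4=12
after sub $t3, $t3, 1: $t3=7-1=6
cmp $t3, 2  (cmp 6,2)
bgt loop: taken
after lw $t0, 0($t6): $t0=M[12]=-7
after or $t4, $t4, $t0: $t4=31|(-7)=-1
after add $t6, $t6, 4: $t6=12+4=16
after sub $t3, $t3, 1: $t3=6-1=5
cmp $t3, 2  (cmp 5,2)
bgt loop: taken
after lw $t0, 0($t6): $t0=M[16]=-8
after or $t4, $t4, $t0: $t4=(-1)|(-8)=-1
after add $t6, $t6, 4: $t6=16+4=20
after sub $t3, $t3, 1: $t3=5-1=4
cmp $t3, 2  (cmp 4,2)
bgt loop: taken
after lw $t0, 0($t6): $t0=M[20]=10
after or $t4, $t4, $t0: $t4=(-1)|10=-1
after add $t6, $t6, 4: $t6=20+4=24
after sub $t3, $t3, 1: $t3=4-1=3
cmp $t3, 2  (cmp 3,2)
bgt loop: taken
after lw $t0, 0($t6): $t0=M[24]=4
after or $t4, $t4, $t0: $t4=(-1)|4=-1
after add $t6, $t6, 4: $t6=24+4=28
after sub $t3, $t3, 1: $t3=3-1=2
cmp $t3, 2  (cmp 2,2)
bgt loop: not taken
sw $t0, (4) → M[4]=4
halt.

4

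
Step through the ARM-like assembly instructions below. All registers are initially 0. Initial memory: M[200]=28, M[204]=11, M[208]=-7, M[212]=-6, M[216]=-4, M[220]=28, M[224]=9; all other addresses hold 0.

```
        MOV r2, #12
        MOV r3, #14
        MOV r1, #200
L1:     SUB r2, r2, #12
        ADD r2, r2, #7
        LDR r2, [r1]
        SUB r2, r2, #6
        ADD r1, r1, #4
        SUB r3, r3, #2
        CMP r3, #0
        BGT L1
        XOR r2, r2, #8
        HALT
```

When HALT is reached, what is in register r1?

MOV r2, #12 → r2=12
MOV r3, #14 → r3=14
MOV r1, #200 → r1=200
SUB r2, r2, #12 → r2=12-12=0
ADD r2, r2, #7 → r2=0+7=7
LDR r2, [r1] → r2=M[200]=28
SUB r2, r2, #6 → r2=28-6=22
ADD r1, r1, #4 → r1=200+4=204
SUB r3, r3, #2 → r3=14-2=12
CMP r3, #0  (cmp 12,0)
BGT L1: taken
SUB r2, r2, #12 → r2=22-12=10
ADD r2, r2, #7 → r2=10+7=17
LDR r2, [r1] → r2=M[204]=11
SUB r2, r2, #6 → r2=11-6=5
ADD r1, r1, #4 → r1=204+4=208
SUB r3, r3, #2 → r3=12-2=10
CMP r3, #0  (cmp 10,0)
BGT L1: taken
SUB r2, r2, #12 → r2=5-12=-7
ADD r2, r2, #7 → r2=(-7)+7=0
LDR r2, [r1] → r2=M[208]=-7
SUB r2, r2, #6 → r2=(-7)-6=-13
ADD r1, r1, #4 → r1=208+4=212
SUB r3, r3, #2 → r3=10-2=8
CMP r3, #0  (cmp 8,0)
BGT L1: taken
SUB r2, r2, #12 → r2=(-13)-12=-25
ADD r2, r2, #7 → r2=(-25)+7=-18
LDR r2, [r1] → r2=M[212]=-6
SUB r2, r2, #6 → r2=(-6)-6=-12
ADD r1, r1, #4 → r1=212+4=216
SUB r3, r3, #2 → r3=8-2=6
CMP r3, #0  (cmp 6,0)
BGT L1: taken
SUB r2, r2, #12 → r2=(-12)-12=-24
ADD r2, r2, #7 → r2=(-24)+7=-17
LDR r2, [r1] → r2=M[216]=-4
SUB r2, r2, #6 → r2=(-4)-6=-10
ADD r1, r1, #4 → r1=216+4=220
SUB r3, r3, #2 → r3=6-2=4
CMP r3, #0  (cmp 4,0)
BGT L1: taken
SUB r2, r2, #12 → r2=(-10)-12=-22
ADD r2, r2, #7 → r2=(-22)+7=-15
LDR r2, [r1] → r2=M[220]=28
SUB r2, r2, #6 → r2=28-6=22
ADD r1, r1, #4 → r1=220+4=224
SUB r3, r3, #2 → r3=4-2=2
CMP r3, #0  (cmp 2,0)
BGT L1: taken
SUB r2, r2, #12 → r2=22-12=10
ADD r2, r2, #7 → r2=10+7=17
LDR r2, [r1] → r2=M[224]=9
SUB r2, r2, #6 → r2=9-6=3
ADD r1, r1, #4 → r1=224+4=228
SUB r3, r3, #2 → r3=2-2=0
CMP r3, #0  (cmp 0,0)
BGT L1: not taken
XOR r2, r2, #8 → r2=3^8=11
halt.

228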